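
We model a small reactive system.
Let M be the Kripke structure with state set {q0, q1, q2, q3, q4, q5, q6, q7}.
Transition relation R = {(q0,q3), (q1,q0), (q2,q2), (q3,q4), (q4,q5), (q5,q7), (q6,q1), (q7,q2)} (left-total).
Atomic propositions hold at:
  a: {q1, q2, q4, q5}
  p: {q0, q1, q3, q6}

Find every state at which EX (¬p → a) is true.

{q0, q1, q2, q3, q4, q6, q7}

Sat(¬p) = {q2, q4, q5, q7}
Sat(¬p → a) = {q0, q1, q2, q3, q4, q5, q6}
Sat(EX (¬p → a)) = {s : some successor in {q0, q1, q2, q3, q4, q5, q6}} = {q0, q1, q2, q3, q4, q6, q7}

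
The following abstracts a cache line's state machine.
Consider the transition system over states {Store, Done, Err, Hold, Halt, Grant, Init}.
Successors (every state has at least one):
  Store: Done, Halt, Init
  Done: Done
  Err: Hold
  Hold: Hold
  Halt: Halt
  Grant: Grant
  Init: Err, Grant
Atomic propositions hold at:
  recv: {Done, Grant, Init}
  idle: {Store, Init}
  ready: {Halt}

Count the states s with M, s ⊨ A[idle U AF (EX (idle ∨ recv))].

4

Sat(idle ∨ recv) = {Store, Done, Grant, Init}
Sat(EX (idle ∨ recv)) = {s : some successor in {Store, Done, Grant, Init}} = {Store, Done, Grant, Init}
AF (EX (idle ∨ recv)): least fixpoint, start Z0 = {Store, Done, Grant, Init}, add states with every successor in Z. Already a fixed point.
Sat(AF (EX (idle ∨ recv))) = {Store, Done, Grant, Init}
A[idle U AF (EX (idle ∨ recv))]: least fixpoint, start Z0 = Sat(AF (EX (idle ∨ recv))) = {Store, Done, Grant, Init}, add states in Sat(idle) with every successor in Z. Already a fixed point.
Sat(A[idle U AF (EX (idle ∨ recv))]) = {Store, Done, Grant, Init}
|Sat(A[idle U AF (EX (idle ∨ recv))])| = |{Store, Done, Grant, Init}| = 4.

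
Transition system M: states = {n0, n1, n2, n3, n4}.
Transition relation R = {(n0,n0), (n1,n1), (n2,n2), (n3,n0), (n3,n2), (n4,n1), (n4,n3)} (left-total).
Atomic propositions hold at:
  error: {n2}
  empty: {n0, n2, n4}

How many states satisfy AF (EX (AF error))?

2

AF error: least fixpoint, start Z0 = {n2}, add states with every successor in Z. Already a fixed point.
Sat(AF error) = {n2}
Sat(EX (AF error)) = {s : some successor in {n2}} = {n2, n3}
AF (EX (AF error)): least fixpoint, start Z0 = {n2, n3}, add states with every successor in Z. Already a fixed point.
Sat(AF (EX (AF error))) = {n2, n3}
|Sat(AF (EX (AF error)))| = |{n2, n3}| = 2.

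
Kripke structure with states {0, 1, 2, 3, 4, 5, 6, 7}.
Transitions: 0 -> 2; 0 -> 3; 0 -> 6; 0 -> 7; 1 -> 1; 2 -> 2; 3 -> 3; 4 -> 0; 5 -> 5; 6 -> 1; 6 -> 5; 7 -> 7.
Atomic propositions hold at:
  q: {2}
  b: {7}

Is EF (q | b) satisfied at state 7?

Sat(q | b) = {2, 7}
EF (q | b): least fixpoint, start Z0 = {2, 7}, add states with some successor in Z. Z1 = {0, 2, 7}; Z2 = {0, 2, 4, 7}; fixed.
Sat(EF (q | b)) = {0, 2, 4, 7}
7 ∈ Sat(EF (q | b)) = {0, 2, 4, 7}, so the formula holds at 7.

Yes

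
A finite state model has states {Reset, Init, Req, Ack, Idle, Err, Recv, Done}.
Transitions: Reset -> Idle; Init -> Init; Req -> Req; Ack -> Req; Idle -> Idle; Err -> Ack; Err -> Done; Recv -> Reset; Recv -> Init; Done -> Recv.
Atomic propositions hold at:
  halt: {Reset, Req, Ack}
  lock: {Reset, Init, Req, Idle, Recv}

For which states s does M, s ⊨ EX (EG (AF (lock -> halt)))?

{Req, Ack, Err}

Sat(lock -> halt) = {Reset, Req, Ack, Err, Done}
AF (lock -> halt): least fixpoint, start Z0 = {Reset, Req, Ack, Err, Done}, add states with every successor in Z. Already a fixed point.
Sat(AF (lock -> halt)) = {Reset, Req, Ack, Err, Done}
EG (AF (lock -> halt)): greatest fixpoint, start Z0 = {Reset, Req, Ack, Err, Done}, keep only states in Sat with some successor in Z. Z1 = {Req, Ack, Err}; fixed.
Sat(EG (AF (lock -> halt))) = {Req, Ack, Err}
Sat(EX (EG (AF (lock -> halt)))) = {s : some successor in {Req, Ack, Err}} = {Req, Ack, Err}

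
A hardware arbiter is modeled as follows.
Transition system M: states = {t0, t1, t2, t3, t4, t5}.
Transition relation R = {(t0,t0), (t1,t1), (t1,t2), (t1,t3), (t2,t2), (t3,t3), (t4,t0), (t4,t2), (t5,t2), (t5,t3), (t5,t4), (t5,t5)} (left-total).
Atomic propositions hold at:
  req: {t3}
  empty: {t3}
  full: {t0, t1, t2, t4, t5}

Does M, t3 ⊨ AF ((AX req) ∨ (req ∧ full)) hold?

Yes

Sat(AX req) = {s : every successor in {t3}} = {t3}
Sat(req ∧ full) = ∅
Sat((AX req) ∨ (req ∧ full)) = {t3}
AF ((AX req) ∨ (req ∧ full)): least fixpoint, start Z0 = {t3}, add states with every successor in Z. Already a fixed point.
Sat(AF ((AX req) ∨ (req ∧ full))) = {t3}
t3 ∈ Sat(AF ((AX req) ∨ (req ∧ full))) = {t3}, so the formula holds at t3.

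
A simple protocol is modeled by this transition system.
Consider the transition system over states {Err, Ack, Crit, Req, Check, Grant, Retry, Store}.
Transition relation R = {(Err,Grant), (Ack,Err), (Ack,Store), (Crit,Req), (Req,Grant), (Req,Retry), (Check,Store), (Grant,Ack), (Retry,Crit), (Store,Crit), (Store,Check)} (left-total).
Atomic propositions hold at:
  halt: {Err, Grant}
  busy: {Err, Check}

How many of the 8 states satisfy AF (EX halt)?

6

Sat(EX halt) = {s : some successor in {Err, Grant}} = {Err, Ack, Req}
AF (EX halt): least fixpoint, start Z0 = {Err, Ack, Req}, add states with every successor in Z. Z1 = {Err, Ack, Crit, Req, Grant}; Z2 = {Err, Ack, Crit, Req, Grant, Retry}; fixed.
Sat(AF (EX halt)) = {Err, Ack, Crit, Req, Grant, Retry}
|Sat(AF (EX halt))| = |{Err, Ack, Crit, Req, Grant, Retry}| = 6.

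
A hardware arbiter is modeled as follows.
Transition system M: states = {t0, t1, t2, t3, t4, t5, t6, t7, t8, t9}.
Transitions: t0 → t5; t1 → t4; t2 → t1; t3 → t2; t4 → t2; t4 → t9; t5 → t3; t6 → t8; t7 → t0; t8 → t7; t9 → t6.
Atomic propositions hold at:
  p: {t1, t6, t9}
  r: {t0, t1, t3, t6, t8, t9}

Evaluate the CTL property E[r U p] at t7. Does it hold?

No

E[r U p]: least fixpoint, start Z0 = Sat(p) = {t1, t6, t9}, add states in Sat(r) with some successor in Z. Already a fixed point.
Sat(E[r U p]) = {t1, t6, t9}
t7 ∉ Sat(E[r U p]) = {t1, t6, t9}, so the formula does not hold at t7.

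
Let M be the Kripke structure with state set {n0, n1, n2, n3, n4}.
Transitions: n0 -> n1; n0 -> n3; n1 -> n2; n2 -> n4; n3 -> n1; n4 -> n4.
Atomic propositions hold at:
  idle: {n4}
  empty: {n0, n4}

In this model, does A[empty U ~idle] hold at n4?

Sat(~idle) = {n0, n1, n2, n3}
A[empty U ~idle]: least fixpoint, start Z0 = Sat(~idle) = {n0, n1, n2, n3}, add states in Sat(empty) with every successor in Z. Already a fixed point.
Sat(A[empty U ~idle]) = {n0, n1, n2, n3}
n4 ∉ Sat(A[empty U ~idle]) = {n0, n1, n2, n3}, so the formula does not hold at n4.

No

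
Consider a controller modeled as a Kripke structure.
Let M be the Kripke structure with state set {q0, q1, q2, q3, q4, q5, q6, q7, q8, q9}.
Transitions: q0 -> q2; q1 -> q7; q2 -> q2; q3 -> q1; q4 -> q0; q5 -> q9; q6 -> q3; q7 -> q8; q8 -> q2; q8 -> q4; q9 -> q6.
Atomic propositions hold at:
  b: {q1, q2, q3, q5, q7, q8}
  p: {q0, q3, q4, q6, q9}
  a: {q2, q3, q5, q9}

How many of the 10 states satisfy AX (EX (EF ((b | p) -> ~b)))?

6

Sat(b | p) = {q0, q1, q2, q3, q4, q5, q6, q7, q8, q9}
Sat(~b) = {q0, q4, q6, q9}
Sat((b | p) -> ~b) = {q0, q4, q6, q9}
EF ((b | p) -> ~b): least fixpoint, start Z0 = {q0, q4, q6, q9}, add states with some successor in Z. Z1 = {q0, q4, q5, q6, q8, q9}; Z2 = {q0, q4, q5, q6, q7, q8, q9}; Z3 = {q0, q1, q4, q5, q6, q7, q8, q9}; Z4 = {q0, q1, q3, q4, q5, q6, q7, q8, q9}; fixed.
Sat(EF ((b | p) -> ~b)) = {q0, q1, q3, q4, q5, q6, q7, q8, q9}
Sat(EX (EF ((b | p) -> ~b))) = {s : some successor in {q0, q1, q3, q4, q5, q6, q7, q8, q9}} = {q1, q3, q4, q5, q6, q7, q8, q9}
Sat(AX (EX (EF ((b | p) -> ~b)))) = {s : every successor in {q1, q3, q4, q5, q6, q7, q8, q9}} = {q1, q3, q5, q6, q7, q9}
|Sat(AX (EX (EF ((b | p) -> ~b))))| = |{q1, q3, q5, q6, q7, q9}| = 6.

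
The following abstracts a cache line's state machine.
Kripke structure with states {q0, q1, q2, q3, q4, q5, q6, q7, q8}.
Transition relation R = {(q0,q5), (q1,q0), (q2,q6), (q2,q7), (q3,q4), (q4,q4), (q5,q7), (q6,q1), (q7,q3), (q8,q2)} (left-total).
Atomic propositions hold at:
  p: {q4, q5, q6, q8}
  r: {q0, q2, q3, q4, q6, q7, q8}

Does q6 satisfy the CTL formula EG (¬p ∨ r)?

No

Sat(¬p) = {q0, q1, q2, q3, q7}
Sat(¬p ∨ r) = {q0, q1, q2, q3, q4, q6, q7, q8}
EG (¬p ∨ r): greatest fixpoint, start Z0 = {q0, q1, q2, q3, q4, q6, q7, q8}, keep only states in Sat with some successor in Z. Z1 = {q1, q2, q3, q4, q6, q7, q8}; Z2 = {q2, q3, q4, q6, q7, q8}; Z3 = {q2, q3, q4, q7, q8}; fixed.
Sat(EG (¬p ∨ r)) = {q2, q3, q4, q7, q8}
q6 ∉ Sat(EG (¬p ∨ r)) = {q2, q3, q4, q7, q8}, so the formula does not hold at q6.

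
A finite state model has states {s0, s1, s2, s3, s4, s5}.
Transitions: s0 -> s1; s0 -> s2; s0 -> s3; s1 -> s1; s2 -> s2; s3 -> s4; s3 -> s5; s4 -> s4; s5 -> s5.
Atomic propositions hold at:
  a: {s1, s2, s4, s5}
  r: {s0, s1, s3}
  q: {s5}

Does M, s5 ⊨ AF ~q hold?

Sat(~q) = {s0, s1, s2, s3, s4}
AF ~q: least fixpoint, start Z0 = {s0, s1, s2, s3, s4}, add states with every successor in Z. Already a fixed point.
Sat(AF ~q) = {s0, s1, s2, s3, s4}
s5 ∉ Sat(AF ~q) = {s0, s1, s2, s3, s4}, so the formula does not hold at s5.

No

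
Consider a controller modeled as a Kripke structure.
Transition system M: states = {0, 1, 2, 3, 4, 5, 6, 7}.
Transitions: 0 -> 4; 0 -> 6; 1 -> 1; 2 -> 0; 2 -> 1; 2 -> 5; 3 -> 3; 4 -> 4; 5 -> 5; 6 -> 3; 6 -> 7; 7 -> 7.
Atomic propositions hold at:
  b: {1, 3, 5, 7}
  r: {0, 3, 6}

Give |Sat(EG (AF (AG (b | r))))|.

Sat(b | r) = {0, 1, 3, 5, 6, 7}
AG (b | r): greatest fixpoint, start Z0 = {0, 1, 3, 5, 6, 7}, keep only states in Sat with every successor in Z. Z1 = {1, 3, 5, 6, 7}; fixed.
Sat(AG (b | r)) = {1, 3, 5, 6, 7}
AF (AG (b | r)): least fixpoint, start Z0 = {1, 3, 5, 6, 7}, add states with every successor in Z. Already a fixed point.
Sat(AF (AG (b | r))) = {1, 3, 5, 6, 7}
EG (AF (AG (b | r))): greatest fixpoint, start Z0 = {1, 3, 5, 6, 7}, keep only states in Sat with some successor in Z. Already a fixed point.
Sat(EG (AF (AG (b | r)))) = {1, 3, 5, 6, 7}
|Sat(EG (AF (AG (b | r))))| = |{1, 3, 5, 6, 7}| = 5.

5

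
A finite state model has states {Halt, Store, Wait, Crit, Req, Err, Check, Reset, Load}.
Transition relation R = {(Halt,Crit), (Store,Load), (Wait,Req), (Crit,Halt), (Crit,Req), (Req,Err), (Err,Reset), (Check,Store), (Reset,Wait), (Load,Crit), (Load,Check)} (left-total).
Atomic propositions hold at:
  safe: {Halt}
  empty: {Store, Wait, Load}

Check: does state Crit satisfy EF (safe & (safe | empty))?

Sat(safe | empty) = {Halt, Store, Wait, Load}
Sat(safe & (safe | empty)) = {Halt}
EF (safe & (safe | empty)): least fixpoint, start Z0 = {Halt}, add states with some successor in Z. Z1 = {Halt, Crit}; Z2 = {Halt, Crit, Load}; Z3 = {Halt, Store, Crit, Load}; Z4 = {Halt, Store, Crit, Check, Load}; fixed.
Sat(EF (safe & (safe | empty))) = {Halt, Store, Crit, Check, Load}
Crit ∈ Sat(EF (safe & (safe | empty))) = {Halt, Store, Crit, Check, Load}, so the formula holds at Crit.

Yes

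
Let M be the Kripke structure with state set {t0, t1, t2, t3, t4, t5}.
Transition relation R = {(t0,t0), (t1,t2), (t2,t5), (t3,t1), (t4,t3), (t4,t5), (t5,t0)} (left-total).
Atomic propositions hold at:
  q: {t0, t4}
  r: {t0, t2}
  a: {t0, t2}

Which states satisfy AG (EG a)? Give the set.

EG a: greatest fixpoint, start Z0 = {t0, t2}, keep only states in Sat with some successor in Z. Z1 = {t0}; fixed.
Sat(EG a) = {t0}
AG (EG a): greatest fixpoint, start Z0 = {t0}, keep only states in Sat with every successor in Z. Already a fixed point.
Sat(AG (EG a)) = {t0}

{t0}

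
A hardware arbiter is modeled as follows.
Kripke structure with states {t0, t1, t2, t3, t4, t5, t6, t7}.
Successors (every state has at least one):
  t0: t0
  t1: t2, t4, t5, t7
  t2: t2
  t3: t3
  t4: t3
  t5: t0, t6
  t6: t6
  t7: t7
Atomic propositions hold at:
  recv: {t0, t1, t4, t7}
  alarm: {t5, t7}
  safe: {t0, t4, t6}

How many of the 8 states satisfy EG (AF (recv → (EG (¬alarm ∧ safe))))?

Sat(¬alarm) = {t0, t1, t2, t3, t4, t6}
Sat(¬alarm ∧ safe) = {t0, t4, t6}
EG (¬alarm ∧ safe): greatest fixpoint, start Z0 = {t0, t4, t6}, keep only states in Sat with some successor in Z. Z1 = {t0, t6}; fixed.
Sat(EG (¬alarm ∧ safe)) = {t0, t6}
Sat(recv → (EG (¬alarm ∧ safe))) = {t0, t2, t3, t5, t6}
AF (recv → (EG (¬alarm ∧ safe))): least fixpoint, start Z0 = {t0, t2, t3, t5, t6}, add states with every successor in Z. Z1 = {t0, t2, t3, t4, t5, t6}; fixed.
Sat(AF (recv → (EG (¬alarm ∧ safe)))) = {t0, t2, t3, t4, t5, t6}
EG (AF (recv → (EG (¬alarm ∧ safe)))): greatest fixpoint, start Z0 = {t0, t2, t3, t4, t5, t6}, keep only states in Sat with some successor in Z. Already a fixed point.
Sat(EG (AF (recv → (EG (¬alarm ∧ safe))))) = {t0, t2, t3, t4, t5, t6}
|Sat(EG (AF (recv → (EG (¬alarm ∧ safe)))))| = |{t0, t2, t3, t4, t5, t6}| = 6.

6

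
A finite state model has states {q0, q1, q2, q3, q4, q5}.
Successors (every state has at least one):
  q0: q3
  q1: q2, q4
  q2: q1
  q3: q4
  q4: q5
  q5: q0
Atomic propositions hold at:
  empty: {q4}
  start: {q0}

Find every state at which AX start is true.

{q5}

Sat(AX start) = {s : every successor in {q0}} = {q5}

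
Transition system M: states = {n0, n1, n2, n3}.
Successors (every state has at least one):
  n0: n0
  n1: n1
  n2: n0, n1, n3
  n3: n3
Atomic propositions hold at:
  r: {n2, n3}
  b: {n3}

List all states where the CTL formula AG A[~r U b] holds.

Sat(~r) = {n0, n1}
A[~r U b]: least fixpoint, start Z0 = Sat(b) = {n3}, add states in Sat(~r) with every successor in Z. Already a fixed point.
Sat(A[~r U b]) = {n3}
AG A[~r U b]: greatest fixpoint, start Z0 = {n3}, keep only states in Sat with every successor in Z. Already a fixed point.
Sat(AG A[~r U b]) = {n3}

{n3}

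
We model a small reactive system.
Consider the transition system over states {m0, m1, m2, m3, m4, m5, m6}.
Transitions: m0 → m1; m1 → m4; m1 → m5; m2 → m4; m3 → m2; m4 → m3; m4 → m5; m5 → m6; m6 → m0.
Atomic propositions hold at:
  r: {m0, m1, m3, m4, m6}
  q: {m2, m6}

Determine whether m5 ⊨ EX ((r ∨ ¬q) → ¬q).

Sat(¬q) = {m0, m1, m3, m4, m5}
Sat(r ∨ ¬q) = {m0, m1, m3, m4, m5, m6}
Sat((r ∨ ¬q) → ¬q) = {m0, m1, m2, m3, m4, m5}
Sat(EX ((r ∨ ¬q) → ¬q)) = {s : some successor in {m0, m1, m2, m3, m4, m5}} = {m0, m1, m2, m3, m4, m6}
m5 ∉ Sat(EX ((r ∨ ¬q) → ¬q)) = {m0, m1, m2, m3, m4, m6}, so the formula does not hold at m5.

No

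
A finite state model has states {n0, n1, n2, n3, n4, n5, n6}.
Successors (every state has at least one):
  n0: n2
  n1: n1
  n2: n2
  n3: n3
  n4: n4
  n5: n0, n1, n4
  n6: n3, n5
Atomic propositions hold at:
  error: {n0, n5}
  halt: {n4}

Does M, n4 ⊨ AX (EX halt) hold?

Sat(EX halt) = {s : some successor in {n4}} = {n4, n5}
Sat(AX (EX halt)) = {s : every successor in {n4, n5}} = {n4}
n4 ∈ Sat(AX (EX halt)) = {n4}, so the formula holds at n4.

Yes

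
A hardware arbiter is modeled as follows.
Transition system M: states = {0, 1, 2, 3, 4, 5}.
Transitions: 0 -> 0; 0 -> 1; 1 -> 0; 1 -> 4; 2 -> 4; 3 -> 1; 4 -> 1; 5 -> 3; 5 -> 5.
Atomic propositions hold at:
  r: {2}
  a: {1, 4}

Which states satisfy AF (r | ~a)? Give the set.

Sat(~a) = {0, 2, 3, 5}
Sat(r | ~a) = {0, 2, 3, 5}
AF (r | ~a): least fixpoint, start Z0 = {0, 2, 3, 5}, add states with every successor in Z. Already a fixed point.
Sat(AF (r | ~a)) = {0, 2, 3, 5}

{0, 2, 3, 5}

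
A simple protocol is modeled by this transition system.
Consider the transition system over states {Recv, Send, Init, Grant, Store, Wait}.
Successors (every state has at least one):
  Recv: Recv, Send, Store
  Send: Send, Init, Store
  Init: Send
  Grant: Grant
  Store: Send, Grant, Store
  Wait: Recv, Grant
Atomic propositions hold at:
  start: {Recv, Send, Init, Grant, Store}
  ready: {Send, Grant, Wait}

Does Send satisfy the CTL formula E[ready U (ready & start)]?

Yes

Sat(ready & start) = {Send, Grant}
E[ready U (ready & start)]: least fixpoint, start Z0 = Sat((ready & start)) = {Send, Grant}, add states in Sat(ready) with some successor in Z. Z1 = {Send, Grant, Wait}; fixed.
Sat(E[ready U (ready & start)]) = {Send, Grant, Wait}
Send ∈ Sat(E[ready U (ready & start)]) = {Send, Grant, Wait}, so the formula holds at Send.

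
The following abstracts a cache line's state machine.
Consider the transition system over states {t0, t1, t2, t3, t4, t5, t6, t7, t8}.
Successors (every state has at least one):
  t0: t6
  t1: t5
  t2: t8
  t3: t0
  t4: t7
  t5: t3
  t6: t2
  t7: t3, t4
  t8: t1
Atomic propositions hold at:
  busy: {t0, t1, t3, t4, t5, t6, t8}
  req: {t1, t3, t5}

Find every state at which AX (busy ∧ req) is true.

Sat(busy ∧ req) = {t1, t3, t5}
Sat(AX (busy ∧ req)) = {s : every successor in {t1, t3, t5}} = {t1, t5, t8}

{t1, t5, t8}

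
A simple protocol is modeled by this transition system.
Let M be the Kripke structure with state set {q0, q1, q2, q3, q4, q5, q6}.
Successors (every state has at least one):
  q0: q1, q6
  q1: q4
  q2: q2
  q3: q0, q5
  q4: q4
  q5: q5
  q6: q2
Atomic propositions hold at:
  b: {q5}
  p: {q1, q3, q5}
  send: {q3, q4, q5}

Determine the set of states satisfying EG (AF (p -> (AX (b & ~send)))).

Sat(~send) = {q0, q1, q2, q6}
Sat(b & ~send) = ∅
Sat(AX (b & ~send)) = {s : every successor in ∅} = ∅
Sat(p -> (AX (b & ~send))) = {q0, q2, q4, q6}
AF (p -> (AX (b & ~send))): least fixpoint, start Z0 = {q0, q2, q4, q6}, add states with every successor in Z. Z1 = {q0, q1, q2, q4, q6}; fixed.
Sat(AF (p -> (AX (b & ~send)))) = {q0, q1, q2, q4, q6}
EG (AF (p -> (AX (b & ~send)))): greatest fixpoint, start Z0 = {q0, q1, q2, q4, q6}, keep only states in Sat with some successor in Z. Already a fixed point.
Sat(EG (AF (p -> (AX (b & ~send))))) = {q0, q1, q2, q4, q6}

{q0, q1, q2, q4, q6}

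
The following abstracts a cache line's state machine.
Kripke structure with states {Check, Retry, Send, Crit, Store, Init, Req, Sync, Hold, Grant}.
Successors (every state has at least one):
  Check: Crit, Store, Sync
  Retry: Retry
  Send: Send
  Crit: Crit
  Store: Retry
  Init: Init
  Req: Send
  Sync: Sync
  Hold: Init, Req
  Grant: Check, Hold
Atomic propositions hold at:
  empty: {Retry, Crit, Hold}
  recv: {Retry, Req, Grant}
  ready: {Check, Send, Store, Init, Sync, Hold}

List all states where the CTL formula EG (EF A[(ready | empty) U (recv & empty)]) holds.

Sat(ready | empty) = {Check, Retry, Send, Crit, Store, Init, Sync, Hold}
Sat(recv & empty) = {Retry}
A[(ready | empty) U (recv & empty)]: least fixpoint, start Z0 = Sat((recv & empty)) = {Retry}, add states in Sat(ready | empty) with every successor in Z. Z1 = {Retry, Store}; fixed.
Sat(A[(ready | empty) U (recv & empty)]) = {Retry, Store}
EF A[(ready | empty) U (recv & empty)]: least fixpoint, start Z0 = {Retry, Store}, add states with some successor in Z. Z1 = {Check, Retry, Store}; Z2 = {Check, Retry, Store, Grant}; fixed.
Sat(EF A[(ready | empty) U (recv & empty)]) = {Check, Retry, Store, Grant}
EG (EF A[(ready | empty) U (recv & empty)]): greatest fixpoint, start Z0 = {Check, Retry, Store, Grant}, keep only states in Sat with some successor in Z. Already a fixed point.
Sat(EG (EF A[(ready | empty) U (recv & empty)])) = {Check, Retry, Store, Grant}

{Check, Retry, Store, Grant}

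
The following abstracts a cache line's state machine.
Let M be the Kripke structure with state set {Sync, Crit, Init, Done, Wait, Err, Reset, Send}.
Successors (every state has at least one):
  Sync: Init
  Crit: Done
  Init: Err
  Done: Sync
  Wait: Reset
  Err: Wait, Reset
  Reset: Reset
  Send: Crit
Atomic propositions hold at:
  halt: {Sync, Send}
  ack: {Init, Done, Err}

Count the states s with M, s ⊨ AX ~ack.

Sat(~ack) = {Sync, Crit, Wait, Reset, Send}
Sat(AX ~ack) = {s : every successor in {Sync, Crit, Wait, Reset, Send}} = {Done, Wait, Err, Reset, Send}
|Sat(AX ~ack)| = |{Done, Wait, Err, Reset, Send}| = 5.

5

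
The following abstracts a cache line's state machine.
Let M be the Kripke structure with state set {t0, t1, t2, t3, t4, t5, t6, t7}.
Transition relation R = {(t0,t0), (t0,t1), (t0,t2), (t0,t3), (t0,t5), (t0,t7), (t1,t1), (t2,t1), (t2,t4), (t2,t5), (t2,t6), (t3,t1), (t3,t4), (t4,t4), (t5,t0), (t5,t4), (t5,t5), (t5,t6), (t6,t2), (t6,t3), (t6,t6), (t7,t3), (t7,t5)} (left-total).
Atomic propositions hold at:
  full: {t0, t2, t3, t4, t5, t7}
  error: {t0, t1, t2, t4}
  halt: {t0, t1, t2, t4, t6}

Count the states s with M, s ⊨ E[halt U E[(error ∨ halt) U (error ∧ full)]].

4

Sat(error ∨ halt) = {t0, t1, t2, t4, t6}
Sat(error ∧ full) = {t0, t2, t4}
E[(error ∨ halt) U (error ∧ full)]: least fixpoint, start Z0 = Sat((error ∧ full)) = {t0, t2, t4}, add states in Sat(error ∨ halt) with some successor in Z. Z1 = {t0, t2, t4, t6}; fixed.
Sat(E[(error ∨ halt) U (error ∧ full)]) = {t0, t2, t4, t6}
E[halt U E[(error ∨ halt) U (error ∧ full)]]: least fixpoint, start Z0 = Sat(E[(error ∨ halt) U (error ∧ full)]) = {t0, t2, t4, t6}, add states in Sat(halt) with some successor in Z. Already a fixed point.
Sat(E[halt U E[(error ∨ halt) U (error ∧ full)]]) = {t0, t2, t4, t6}
|Sat(E[halt U E[(error ∨ halt) U (error ∧ full)]])| = |{t0, t2, t4, t6}| = 4.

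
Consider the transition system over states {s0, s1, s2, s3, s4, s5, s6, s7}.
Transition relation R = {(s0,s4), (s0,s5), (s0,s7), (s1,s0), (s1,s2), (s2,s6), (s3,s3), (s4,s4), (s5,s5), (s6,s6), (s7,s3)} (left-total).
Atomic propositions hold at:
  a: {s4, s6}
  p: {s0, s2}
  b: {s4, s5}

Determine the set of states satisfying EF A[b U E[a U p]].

E[a U p]: least fixpoint, start Z0 = Sat(p) = {s0, s2}, add states in Sat(a) with some successor in Z. Already a fixed point.
Sat(E[a U p]) = {s0, s2}
A[b U E[a U p]]: least fixpoint, start Z0 = Sat(E[a U p]) = {s0, s2}, add states in Sat(b) with every successor in Z. Already a fixed point.
Sat(A[b U E[a U p]]) = {s0, s2}
EF A[b U E[a U p]]: least fixpoint, start Z0 = {s0, s2}, add states with some successor in Z. Z1 = {s0, s1, s2}; fixed.
Sat(EF A[b U E[a U p]]) = {s0, s1, s2}

{s0, s1, s2}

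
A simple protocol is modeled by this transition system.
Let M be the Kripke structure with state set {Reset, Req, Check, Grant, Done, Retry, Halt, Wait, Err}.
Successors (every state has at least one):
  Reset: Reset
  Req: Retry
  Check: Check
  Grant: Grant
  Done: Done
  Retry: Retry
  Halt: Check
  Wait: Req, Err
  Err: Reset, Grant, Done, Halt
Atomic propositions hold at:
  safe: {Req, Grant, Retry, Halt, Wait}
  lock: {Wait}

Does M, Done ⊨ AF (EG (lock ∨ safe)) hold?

Sat(lock ∨ safe) = {Req, Grant, Retry, Halt, Wait}
EG (lock ∨ safe): greatest fixpoint, start Z0 = {Req, Grant, Retry, Halt, Wait}, keep only states in Sat with some successor in Z. Z1 = {Req, Grant, Retry, Wait}; fixed.
Sat(EG (lock ∨ safe)) = {Req, Grant, Retry, Wait}
AF (EG (lock ∨ safe)): least fixpoint, start Z0 = {Req, Grant, Retry, Wait}, add states with every successor in Z. Already a fixed point.
Sat(AF (EG (lock ∨ safe))) = {Req, Grant, Retry, Wait}
Done ∉ Sat(AF (EG (lock ∨ safe))) = {Req, Grant, Retry, Wait}, so the formula does not hold at Done.

No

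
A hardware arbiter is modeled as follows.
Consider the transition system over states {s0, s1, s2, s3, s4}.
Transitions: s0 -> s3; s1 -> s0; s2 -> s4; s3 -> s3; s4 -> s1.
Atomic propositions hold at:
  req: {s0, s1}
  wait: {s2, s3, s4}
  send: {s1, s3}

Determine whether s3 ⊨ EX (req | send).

Sat(req | send) = {s0, s1, s3}
Sat(EX (req | send)) = {s : some successor in {s0, s1, s3}} = {s0, s1, s3, s4}
s3 ∈ Sat(EX (req | send)) = {s0, s1, s3, s4}, so the formula holds at s3.

Yes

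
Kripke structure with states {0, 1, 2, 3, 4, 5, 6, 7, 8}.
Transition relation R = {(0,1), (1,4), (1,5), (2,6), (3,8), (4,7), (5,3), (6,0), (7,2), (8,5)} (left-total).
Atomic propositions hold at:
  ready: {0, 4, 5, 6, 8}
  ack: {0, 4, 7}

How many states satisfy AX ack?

2

Sat(AX ack) = {s : every successor in {0, 4, 7}} = {4, 6}
|Sat(AX ack)| = |{4, 6}| = 2.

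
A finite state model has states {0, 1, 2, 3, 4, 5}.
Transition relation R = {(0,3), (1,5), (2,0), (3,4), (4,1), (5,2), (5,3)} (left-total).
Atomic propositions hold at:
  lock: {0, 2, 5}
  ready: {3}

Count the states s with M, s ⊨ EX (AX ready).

1

Sat(AX ready) = {s : every successor in {3}} = {0}
Sat(EX (AX ready)) = {s : some successor in {0}} = {2}
|Sat(EX (AX ready))| = |{2}| = 1.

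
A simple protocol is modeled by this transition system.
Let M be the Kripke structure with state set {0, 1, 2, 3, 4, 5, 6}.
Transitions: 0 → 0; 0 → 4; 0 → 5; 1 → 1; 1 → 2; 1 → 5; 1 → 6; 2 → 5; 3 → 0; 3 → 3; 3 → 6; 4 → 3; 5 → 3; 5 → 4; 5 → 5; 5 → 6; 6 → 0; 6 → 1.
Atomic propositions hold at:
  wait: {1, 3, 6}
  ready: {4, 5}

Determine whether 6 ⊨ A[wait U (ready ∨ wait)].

Sat(ready ∨ wait) = {1, 3, 4, 5, 6}
A[wait U (ready ∨ wait)]: least fixpoint, start Z0 = Sat((ready ∨ wait)) = {1, 3, 4, 5, 6}, add states in Sat(wait) with every successor in Z. Already a fixed point.
Sat(A[wait U (ready ∨ wait)]) = {1, 3, 4, 5, 6}
6 ∈ Sat(A[wait U (ready ∨ wait)]) = {1, 3, 4, 5, 6}, so the formula holds at 6.

Yes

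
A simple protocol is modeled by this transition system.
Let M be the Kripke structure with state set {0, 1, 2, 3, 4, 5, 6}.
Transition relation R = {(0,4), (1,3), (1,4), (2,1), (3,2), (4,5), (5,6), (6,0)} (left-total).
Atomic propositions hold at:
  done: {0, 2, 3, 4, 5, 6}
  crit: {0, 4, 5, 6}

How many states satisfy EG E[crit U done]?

4

E[crit U done]: least fixpoint, start Z0 = Sat(done) = {0, 2, 3, 4, 5, 6}, add states in Sat(crit) with some successor in Z. Already a fixed point.
Sat(E[crit U done]) = {0, 2, 3, 4, 5, 6}
EG E[crit U done]: greatest fixpoint, start Z0 = {0, 2, 3, 4, 5, 6}, keep only states in Sat with some successor in Z. Z1 = {0, 3, 4, 5, 6}; Z2 = {0, 4, 5, 6}; fixed.
Sat(EG E[crit U done]) = {0, 4, 5, 6}
|Sat(EG E[crit U done])| = |{0, 4, 5, 6}| = 4.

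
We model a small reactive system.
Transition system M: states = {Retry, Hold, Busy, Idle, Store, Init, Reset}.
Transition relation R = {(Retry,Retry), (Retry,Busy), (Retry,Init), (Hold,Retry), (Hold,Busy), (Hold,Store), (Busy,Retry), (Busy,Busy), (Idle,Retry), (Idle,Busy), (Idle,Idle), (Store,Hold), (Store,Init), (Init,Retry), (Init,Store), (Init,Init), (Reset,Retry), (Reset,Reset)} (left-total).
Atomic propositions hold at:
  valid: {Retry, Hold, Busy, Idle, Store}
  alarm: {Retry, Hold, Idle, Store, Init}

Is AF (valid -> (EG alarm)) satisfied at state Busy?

No

EG alarm: greatest fixpoint, start Z0 = {Retry, Hold, Idle, Store, Init}, keep only states in Sat with some successor in Z. Already a fixed point.
Sat(EG alarm) = {Retry, Hold, Idle, Store, Init}
Sat(valid -> (EG alarm)) = {Retry, Hold, Idle, Store, Init, Reset}
AF (valid -> (EG alarm)): least fixpoint, start Z0 = {Retry, Hold, Idle, Store, Init, Reset}, add states with every successor in Z. Already a fixed point.
Sat(AF (valid -> (EG alarm))) = {Retry, Hold, Idle, Store, Init, Reset}
Busy ∉ Sat(AF (valid -> (EG alarm))) = {Retry, Hold, Idle, Store, Init, Reset}, so the formula does not hold at Busy.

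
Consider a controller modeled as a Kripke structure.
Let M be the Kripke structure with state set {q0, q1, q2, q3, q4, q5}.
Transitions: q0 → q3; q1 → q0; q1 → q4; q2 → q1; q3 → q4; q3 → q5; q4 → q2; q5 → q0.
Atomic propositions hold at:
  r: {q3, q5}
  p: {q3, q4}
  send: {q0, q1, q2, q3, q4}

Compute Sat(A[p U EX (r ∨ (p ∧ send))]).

Sat(p ∧ send) = {q3, q4}
Sat(r ∨ (p ∧ send)) = {q3, q4, q5}
Sat(EX (r ∨ (p ∧ send))) = {s : some successor in {q3, q4, q5}} = {q0, q1, q3}
A[p U EX (r ∨ (p ∧ send))]: least fixpoint, start Z0 = Sat(EX (r ∨ (p ∧ send))) = {q0, q1, q3}, add states in Sat(p) with every successor in Z. Already a fixed point.
Sat(A[p U EX (r ∨ (p ∧ send))]) = {q0, q1, q3}

{q0, q1, q3}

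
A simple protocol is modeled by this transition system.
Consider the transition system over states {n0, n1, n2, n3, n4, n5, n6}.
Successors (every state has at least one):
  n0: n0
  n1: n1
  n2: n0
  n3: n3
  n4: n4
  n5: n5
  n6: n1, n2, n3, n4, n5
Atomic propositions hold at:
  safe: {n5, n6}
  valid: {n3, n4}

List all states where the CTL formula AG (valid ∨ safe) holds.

Sat(valid ∨ safe) = {n3, n4, n5, n6}
AG (valid ∨ safe): greatest fixpoint, start Z0 = {n3, n4, n5, n6}, keep only states in Sat with every successor in Z. Z1 = {n3, n4, n5}; fixed.
Sat(AG (valid ∨ safe)) = {n3, n4, n5}

{n3, n4, n5}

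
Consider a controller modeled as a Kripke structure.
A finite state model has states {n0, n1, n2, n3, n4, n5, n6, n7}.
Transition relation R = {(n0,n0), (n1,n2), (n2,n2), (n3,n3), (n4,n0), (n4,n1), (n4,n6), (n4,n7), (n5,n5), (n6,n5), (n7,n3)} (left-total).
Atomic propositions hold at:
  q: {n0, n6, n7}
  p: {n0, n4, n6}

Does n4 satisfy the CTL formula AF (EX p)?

Sat(EX p) = {s : some successor in {n0, n4, n6}} = {n0, n4}
AF (EX p): least fixpoint, start Z0 = {n0, n4}, add states with every successor in Z. Already a fixed point.
Sat(AF (EX p)) = {n0, n4}
n4 ∈ Sat(AF (EX p)) = {n0, n4}, so the formula holds at n4.

Yes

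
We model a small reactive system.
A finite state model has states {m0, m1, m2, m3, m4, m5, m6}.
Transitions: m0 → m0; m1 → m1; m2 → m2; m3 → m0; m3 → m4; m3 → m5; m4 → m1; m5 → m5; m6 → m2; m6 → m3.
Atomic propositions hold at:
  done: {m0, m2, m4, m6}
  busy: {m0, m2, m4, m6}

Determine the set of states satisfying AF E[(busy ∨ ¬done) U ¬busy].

Sat(¬done) = {m1, m3, m5}
Sat(busy ∨ ¬done) = {m0, m1, m2, m3, m4, m5, m6}
Sat(¬busy) = {m1, m3, m5}
E[(busy ∨ ¬done) U ¬busy]: least fixpoint, start Z0 = Sat(¬busy) = {m1, m3, m5}, add states in Sat(busy ∨ ¬done) with some successor in Z. Z1 = {m1, m3, m4, m5, m6}; fixed.
Sat(E[(busy ∨ ¬done) U ¬busy]) = {m1, m3, m4, m5, m6}
AF E[(busy ∨ ¬done) U ¬busy]: least fixpoint, start Z0 = {m1, m3, m4, m5, m6}, add states with every successor in Z. Already a fixed point.
Sat(AF E[(busy ∨ ¬done) U ¬busy]) = {m1, m3, m4, m5, m6}

{m1, m3, m4, m5, m6}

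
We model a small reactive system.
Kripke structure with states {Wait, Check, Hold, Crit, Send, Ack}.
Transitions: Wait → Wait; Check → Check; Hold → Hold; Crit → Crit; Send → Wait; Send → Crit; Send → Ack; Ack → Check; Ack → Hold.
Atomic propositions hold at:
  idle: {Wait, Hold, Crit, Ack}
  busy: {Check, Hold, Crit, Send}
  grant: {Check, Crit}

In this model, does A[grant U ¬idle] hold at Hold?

No

Sat(¬idle) = {Check, Send}
A[grant U ¬idle]: least fixpoint, start Z0 = Sat(¬idle) = {Check, Send}, add states in Sat(grant) with every successor in Z. Already a fixed point.
Sat(A[grant U ¬idle]) = {Check, Send}
Hold ∉ Sat(A[grant U ¬idle]) = {Check, Send}, so the formula does not hold at Hold.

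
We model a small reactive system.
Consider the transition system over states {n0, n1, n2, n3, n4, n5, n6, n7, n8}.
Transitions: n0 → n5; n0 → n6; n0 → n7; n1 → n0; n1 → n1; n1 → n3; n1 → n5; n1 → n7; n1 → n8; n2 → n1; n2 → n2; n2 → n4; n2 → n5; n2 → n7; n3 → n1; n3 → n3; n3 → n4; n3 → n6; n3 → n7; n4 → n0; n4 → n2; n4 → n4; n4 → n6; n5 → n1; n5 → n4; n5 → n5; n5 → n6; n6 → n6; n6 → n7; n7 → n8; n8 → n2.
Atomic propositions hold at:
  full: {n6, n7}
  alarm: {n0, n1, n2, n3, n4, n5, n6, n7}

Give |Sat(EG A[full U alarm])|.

7

A[full U alarm]: least fixpoint, start Z0 = Sat(alarm) = {n0, n1, n2, n3, n4, n5, n6, n7}, add states in Sat(full) with every successor in Z. Already a fixed point.
Sat(A[full U alarm]) = {n0, n1, n2, n3, n4, n5, n6, n7}
EG A[full U alarm]: greatest fixpoint, start Z0 = {n0, n1, n2, n3, n4, n5, n6, n7}, keep only states in Sat with some successor in Z. Z1 = {n0, n1, n2, n3, n4, n5, n6}; fixed.
Sat(EG A[full U alarm]) = {n0, n1, n2, n3, n4, n5, n6}
|Sat(EG A[full U alarm])| = |{n0, n1, n2, n3, n4, n5, n6}| = 7.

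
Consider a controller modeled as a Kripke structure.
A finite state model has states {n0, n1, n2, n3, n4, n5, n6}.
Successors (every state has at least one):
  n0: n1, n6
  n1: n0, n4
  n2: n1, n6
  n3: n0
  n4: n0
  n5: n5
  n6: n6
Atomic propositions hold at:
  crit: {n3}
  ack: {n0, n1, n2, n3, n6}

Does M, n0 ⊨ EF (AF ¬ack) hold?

Yes

Sat(¬ack) = {n4, n5}
AF ¬ack: least fixpoint, start Z0 = {n4, n5}, add states with every successor in Z. Already a fixed point.
Sat(AF ¬ack) = {n4, n5}
EF (AF ¬ack): least fixpoint, start Z0 = {n4, n5}, add states with some successor in Z. Z1 = {n1, n4, n5}; Z2 = {n0, n1, n2, n4, n5}; Z3 = {n0, n1, n2, n3, n4, n5}; fixed.
Sat(EF (AF ¬ack)) = {n0, n1, n2, n3, n4, n5}
n0 ∈ Sat(EF (AF ¬ack)) = {n0, n1, n2, n3, n4, n5}, so the formula holds at n0.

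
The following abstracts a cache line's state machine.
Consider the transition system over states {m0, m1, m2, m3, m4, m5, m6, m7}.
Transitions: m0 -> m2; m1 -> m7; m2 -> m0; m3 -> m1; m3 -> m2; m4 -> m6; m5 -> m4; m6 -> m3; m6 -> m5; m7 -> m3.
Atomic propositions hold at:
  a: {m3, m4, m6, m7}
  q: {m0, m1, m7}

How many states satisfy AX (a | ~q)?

Sat(~q) = {m2, m3, m4, m5, m6}
Sat(a | ~q) = {m2, m3, m4, m5, m6, m7}
Sat(AX (a | ~q)) = {s : every successor in {m2, m3, m4, m5, m6, m7}} = {m0, m1, m4, m5, m6, m7}
|Sat(AX (a | ~q))| = |{m0, m1, m4, m5, m6, m7}| = 6.

6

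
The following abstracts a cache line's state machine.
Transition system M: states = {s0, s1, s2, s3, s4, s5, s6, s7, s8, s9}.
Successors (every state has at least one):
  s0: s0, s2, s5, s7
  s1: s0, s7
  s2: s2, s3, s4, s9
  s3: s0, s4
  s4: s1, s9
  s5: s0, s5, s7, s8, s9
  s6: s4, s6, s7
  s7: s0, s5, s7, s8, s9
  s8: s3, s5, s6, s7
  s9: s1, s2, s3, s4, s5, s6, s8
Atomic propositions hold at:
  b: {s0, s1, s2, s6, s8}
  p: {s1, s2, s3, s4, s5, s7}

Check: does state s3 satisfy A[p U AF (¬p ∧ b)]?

Sat(¬p) = {s0, s6, s8, s9}
Sat(¬p ∧ b) = {s0, s6, s8}
AF (¬p ∧ b): least fixpoint, start Z0 = {s0, s6, s8}, add states with every successor in Z. Already a fixed point.
Sat(AF (¬p ∧ b)) = {s0, s6, s8}
A[p U AF (¬p ∧ b)]: least fixpoint, start Z0 = Sat(AF (¬p ∧ b)) = {s0, s6, s8}, add states in Sat(p) with every successor in Z. Already a fixed point.
Sat(A[p U AF (¬p ∧ b)]) = {s0, s6, s8}
s3 ∉ Sat(A[p U AF (¬p ∧ b)]) = {s0, s6, s8}, so the formula does not hold at s3.

No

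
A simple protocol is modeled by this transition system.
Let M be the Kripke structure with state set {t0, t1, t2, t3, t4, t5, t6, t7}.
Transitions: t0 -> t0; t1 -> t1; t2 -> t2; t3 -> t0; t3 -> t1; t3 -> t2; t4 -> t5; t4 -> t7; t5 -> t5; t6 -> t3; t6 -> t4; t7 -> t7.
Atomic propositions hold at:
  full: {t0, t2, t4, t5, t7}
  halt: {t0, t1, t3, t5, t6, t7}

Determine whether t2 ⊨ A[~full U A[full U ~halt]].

Yes

Sat(~full) = {t1, t3, t6}
Sat(~halt) = {t2, t4}
A[full U ~halt]: least fixpoint, start Z0 = Sat(~halt) = {t2, t4}, add states in Sat(full) with every successor in Z. Already a fixed point.
Sat(A[full U ~halt]) = {t2, t4}
A[~full U A[full U ~halt]]: least fixpoint, start Z0 = Sat(A[full U ~halt]) = {t2, t4}, add states in Sat(~full) with every successor in Z. Already a fixed point.
Sat(A[~full U A[full U ~halt]]) = {t2, t4}
t2 ∈ Sat(A[~full U A[full U ~halt]]) = {t2, t4}, so the formula holds at t2.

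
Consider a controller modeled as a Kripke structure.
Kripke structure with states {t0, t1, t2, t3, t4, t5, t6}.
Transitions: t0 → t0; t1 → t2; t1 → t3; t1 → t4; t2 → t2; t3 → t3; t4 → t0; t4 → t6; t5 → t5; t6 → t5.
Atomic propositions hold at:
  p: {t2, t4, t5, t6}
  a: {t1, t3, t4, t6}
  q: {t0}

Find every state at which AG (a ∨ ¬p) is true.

Sat(¬p) = {t0, t1, t3}
Sat(a ∨ ¬p) = {t0, t1, t3, t4, t6}
AG (a ∨ ¬p): greatest fixpoint, start Z0 = {t0, t1, t3, t4, t6}, keep only states in Sat with every successor in Z. Z1 = {t0, t3, t4}; Z2 = {t0, t3}; fixed.
Sat(AG (a ∨ ¬p)) = {t0, t3}

{t0, t3}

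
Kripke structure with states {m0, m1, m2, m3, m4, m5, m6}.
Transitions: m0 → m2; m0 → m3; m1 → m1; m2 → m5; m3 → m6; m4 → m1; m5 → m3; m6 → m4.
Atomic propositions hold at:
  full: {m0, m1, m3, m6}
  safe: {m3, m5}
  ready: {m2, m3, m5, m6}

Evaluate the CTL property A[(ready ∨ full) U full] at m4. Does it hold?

Sat(ready ∨ full) = {m0, m1, m2, m3, m5, m6}
A[(ready ∨ full) U full]: least fixpoint, start Z0 = Sat(full) = {m0, m1, m3, m6}, add states in Sat(ready ∨ full) with every successor in Z. Z1 = {m0, m1, m3, m5, m6}; Z2 = {m0, m1, m2, m3, m5, m6}; fixed.
Sat(A[(ready ∨ full) U full]) = {m0, m1, m2, m3, m5, m6}
m4 ∉ Sat(A[(ready ∨ full) U full]) = {m0, m1, m2, m3, m5, m6}, so the formula does not hold at m4.

No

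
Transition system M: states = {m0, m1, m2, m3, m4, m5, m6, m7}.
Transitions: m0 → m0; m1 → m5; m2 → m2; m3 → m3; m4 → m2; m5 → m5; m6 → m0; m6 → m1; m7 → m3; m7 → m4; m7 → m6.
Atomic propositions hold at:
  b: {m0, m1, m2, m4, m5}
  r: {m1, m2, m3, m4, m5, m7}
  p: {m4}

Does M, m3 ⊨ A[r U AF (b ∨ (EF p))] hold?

EF p: least fixpoint, start Z0 = {m4}, add states with some successor in Z. Z1 = {m4, m7}; fixed.
Sat(EF p) = {m4, m7}
Sat(b ∨ (EF p)) = {m0, m1, m2, m4, m5, m7}
AF (b ∨ (EF p)): least fixpoint, start Z0 = {m0, m1, m2, m4, m5, m7}, add states with every successor in Z. Z1 = {m0, m1, m2, m4, m5, m6, m7}; fixed.
Sat(AF (b ∨ (EF p))) = {m0, m1, m2, m4, m5, m6, m7}
A[r U AF (b ∨ (EF p))]: least fixpoint, start Z0 = Sat(AF (b ∨ (EF p))) = {m0, m1, m2, m4, m5, m6, m7}, add states in Sat(r) with every successor in Z. Already a fixed point.
Sat(A[r U AF (b ∨ (EF p))]) = {m0, m1, m2, m4, m5, m6, m7}
m3 ∉ Sat(A[r U AF (b ∨ (EF p))]) = {m0, m1, m2, m4, m5, m6, m7}, so the formula does not hold at m3.

No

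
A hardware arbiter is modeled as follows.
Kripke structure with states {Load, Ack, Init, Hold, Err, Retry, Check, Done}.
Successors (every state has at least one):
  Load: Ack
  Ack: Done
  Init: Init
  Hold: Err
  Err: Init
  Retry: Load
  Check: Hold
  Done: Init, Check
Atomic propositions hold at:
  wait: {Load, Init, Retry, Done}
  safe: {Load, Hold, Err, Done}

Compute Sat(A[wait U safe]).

A[wait U safe]: least fixpoint, start Z0 = Sat(safe) = {Load, Hold, Err, Done}, add states in Sat(wait) with every successor in Z. Z1 = {Load, Hold, Err, Retry, Done}; fixed.
Sat(A[wait U safe]) = {Load, Hold, Err, Retry, Done}

{Load, Hold, Err, Retry, Done}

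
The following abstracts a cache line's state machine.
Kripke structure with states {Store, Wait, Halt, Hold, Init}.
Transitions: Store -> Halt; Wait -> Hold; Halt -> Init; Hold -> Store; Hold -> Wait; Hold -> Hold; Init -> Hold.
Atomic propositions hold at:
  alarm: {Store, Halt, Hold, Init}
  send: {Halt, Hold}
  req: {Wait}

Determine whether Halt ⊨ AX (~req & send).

Sat(~req) = {Store, Halt, Hold, Init}
Sat(~req & send) = {Halt, Hold}
Sat(AX (~req & send)) = {s : every successor in {Halt, Hold}} = {Store, Wait, Init}
Halt ∉ Sat(AX (~req & send)) = {Store, Wait, Init}, so the formula does not hold at Halt.

No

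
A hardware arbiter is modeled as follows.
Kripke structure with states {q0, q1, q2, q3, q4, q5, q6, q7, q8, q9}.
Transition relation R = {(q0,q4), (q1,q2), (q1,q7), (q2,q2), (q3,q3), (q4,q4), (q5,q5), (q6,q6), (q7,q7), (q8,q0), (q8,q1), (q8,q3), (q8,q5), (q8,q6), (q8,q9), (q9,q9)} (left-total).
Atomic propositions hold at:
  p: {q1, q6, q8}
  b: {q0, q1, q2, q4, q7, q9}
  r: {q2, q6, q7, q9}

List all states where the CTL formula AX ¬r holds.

Sat(¬r) = {q0, q1, q3, q4, q5, q8}
Sat(AX ¬r) = {s : every successor in {q0, q1, q3, q4, q5, q8}} = {q0, q3, q4, q5}

{q0, q3, q4, q5}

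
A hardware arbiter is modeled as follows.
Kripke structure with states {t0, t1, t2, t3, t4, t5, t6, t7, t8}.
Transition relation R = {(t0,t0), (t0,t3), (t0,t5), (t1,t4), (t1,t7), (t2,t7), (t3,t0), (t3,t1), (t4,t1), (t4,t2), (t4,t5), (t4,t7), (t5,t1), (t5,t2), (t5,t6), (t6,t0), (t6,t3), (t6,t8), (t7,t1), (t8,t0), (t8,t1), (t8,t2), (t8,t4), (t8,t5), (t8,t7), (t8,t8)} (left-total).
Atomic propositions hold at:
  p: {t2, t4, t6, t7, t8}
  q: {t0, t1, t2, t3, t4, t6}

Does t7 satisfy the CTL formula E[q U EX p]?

Sat(EX p) = {s : some successor in {t2, t4, t6, t7, t8}} = {t1, t2, t4, t5, t6, t8}
E[q U EX p]: least fixpoint, start Z0 = Sat(EX p) = {t1, t2, t4, t5, t6, t8}, add states in Sat(q) with some successor in Z. Z1 = {t0, t1, t2, t3, t4, t5, t6, t8}; fixed.
Sat(E[q U EX p]) = {t0, t1, t2, t3, t4, t5, t6, t8}
t7 ∉ Sat(E[q U EX p]) = {t0, t1, t2, t3, t4, t5, t6, t8}, so the formula does not hold at t7.

No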